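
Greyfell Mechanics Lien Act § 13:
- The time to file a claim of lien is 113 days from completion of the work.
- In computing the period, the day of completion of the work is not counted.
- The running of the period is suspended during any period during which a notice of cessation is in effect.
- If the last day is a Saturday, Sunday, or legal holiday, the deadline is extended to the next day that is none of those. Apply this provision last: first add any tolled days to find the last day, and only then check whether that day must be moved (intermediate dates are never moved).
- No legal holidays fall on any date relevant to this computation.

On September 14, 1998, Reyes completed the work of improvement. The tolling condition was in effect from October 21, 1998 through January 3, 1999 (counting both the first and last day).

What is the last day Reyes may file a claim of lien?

March 22, 1999

113 days after September 14, 1998 is January 5, 1999.
From October 21, 1998 through January 3, 1999 inclusive is 75 days; tolling adds 75 days: January 5, 1999 + 75 days = March 21, 1999.
March 21, 1999 is Sunday. The next qualifying day is March 22, 1999.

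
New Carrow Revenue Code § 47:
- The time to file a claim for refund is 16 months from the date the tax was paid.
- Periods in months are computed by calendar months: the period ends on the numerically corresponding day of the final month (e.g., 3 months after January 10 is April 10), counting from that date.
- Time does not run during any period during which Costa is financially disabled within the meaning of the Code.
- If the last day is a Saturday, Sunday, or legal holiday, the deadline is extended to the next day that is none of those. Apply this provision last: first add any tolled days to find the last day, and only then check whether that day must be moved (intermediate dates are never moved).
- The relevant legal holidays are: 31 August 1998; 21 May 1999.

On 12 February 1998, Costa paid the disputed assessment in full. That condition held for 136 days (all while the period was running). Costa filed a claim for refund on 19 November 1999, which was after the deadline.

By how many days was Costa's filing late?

16 months after 12 February 1998 is June 12, 1999.
Tolling adds 136 days: June 12, 1999 + 136 days = October 26, 1999.
October 26, 1999 is a Tuesday and not a legal holiday, so no extension applies.
The deadline is October 26, 1999; from October 26, 1999 to November 19, 1999 is 24 days.

24 days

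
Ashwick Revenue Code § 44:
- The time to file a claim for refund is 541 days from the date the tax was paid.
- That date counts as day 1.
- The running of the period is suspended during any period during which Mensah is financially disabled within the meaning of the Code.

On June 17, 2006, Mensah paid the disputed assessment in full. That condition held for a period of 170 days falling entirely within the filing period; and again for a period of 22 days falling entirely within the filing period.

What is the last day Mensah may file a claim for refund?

Counting June 17, 2006 as day 1, day 541 is December 9, 2007.
Tolling adds 170 days: December 9, 2007 + 170 days = May 27, 2008.
Tolling adds 22 days: May 27, 2008 + 22 days = June 18, 2008.

June 18, 2008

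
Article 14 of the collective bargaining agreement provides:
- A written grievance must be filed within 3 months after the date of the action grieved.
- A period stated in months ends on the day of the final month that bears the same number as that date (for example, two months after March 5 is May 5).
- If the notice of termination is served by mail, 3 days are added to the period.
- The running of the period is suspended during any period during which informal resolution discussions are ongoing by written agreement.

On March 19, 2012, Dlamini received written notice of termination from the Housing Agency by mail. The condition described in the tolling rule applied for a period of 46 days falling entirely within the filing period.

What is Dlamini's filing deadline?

August 7, 2012

3 months after March 19, 2012 is June 19, 2012.
Service was by mail, adding 3 days: June 19, 2012 + 3 days = June 22, 2012.
Tolling adds 46 days: June 22, 2012 + 46 days = August 7, 2012.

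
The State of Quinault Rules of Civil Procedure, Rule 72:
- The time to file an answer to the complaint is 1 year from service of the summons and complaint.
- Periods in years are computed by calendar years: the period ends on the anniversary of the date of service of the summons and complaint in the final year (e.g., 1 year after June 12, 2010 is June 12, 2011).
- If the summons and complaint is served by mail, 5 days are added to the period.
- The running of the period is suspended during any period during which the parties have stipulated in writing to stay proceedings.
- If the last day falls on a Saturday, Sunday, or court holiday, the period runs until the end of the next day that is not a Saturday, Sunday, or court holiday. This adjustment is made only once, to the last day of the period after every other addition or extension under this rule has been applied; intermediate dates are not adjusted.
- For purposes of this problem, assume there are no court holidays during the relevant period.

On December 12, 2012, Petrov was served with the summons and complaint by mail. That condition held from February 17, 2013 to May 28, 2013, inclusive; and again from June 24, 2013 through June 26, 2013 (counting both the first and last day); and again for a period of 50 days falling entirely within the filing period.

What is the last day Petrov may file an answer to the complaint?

May 20, 2014

1 year after December 12, 2012 is December 12, 2013.
Service was by mail, adding 5 days: December 12, 2013 + 5 days = December 17, 2013.
From February 17, 2013 through May 28, 2013 inclusive is 101 days; tolling adds 101 days: December 17, 2013 + 101 days = March 28, 2014.
From June 24, 2013 through June 26, 2013 inclusive is 3 days; tolling adds 3 days: March 28, 2014 + 3 days = March 31, 2014.
Tolling adds 50 days: March 31, 2014 + 50 days = May 20, 2014.
May 20, 2014 is a Tuesday and not a court holiday, so no extension applies.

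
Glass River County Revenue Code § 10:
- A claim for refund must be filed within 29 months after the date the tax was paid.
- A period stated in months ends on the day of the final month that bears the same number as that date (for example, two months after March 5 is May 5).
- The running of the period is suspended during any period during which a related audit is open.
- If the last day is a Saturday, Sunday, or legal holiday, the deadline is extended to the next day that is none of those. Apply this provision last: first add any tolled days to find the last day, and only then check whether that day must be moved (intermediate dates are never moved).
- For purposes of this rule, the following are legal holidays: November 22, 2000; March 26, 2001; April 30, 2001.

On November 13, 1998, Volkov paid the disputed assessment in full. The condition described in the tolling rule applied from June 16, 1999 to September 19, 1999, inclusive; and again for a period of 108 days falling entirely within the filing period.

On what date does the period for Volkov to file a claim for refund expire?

November 5, 2001

29 months after November 13, 1998 is April 13, 2001.
From June 16, 1999 through September 19, 1999 inclusive is 96 days; tolling adds 96 days: April 13, 2001 + 96 days = July 18, 2001.
Tolling adds 108 days: July 18, 2001 + 108 days = November 3, 2001.
November 3, 2001 is Saturday; November 4, 2001 is Sunday. The next qualifying day is November 5, 2001.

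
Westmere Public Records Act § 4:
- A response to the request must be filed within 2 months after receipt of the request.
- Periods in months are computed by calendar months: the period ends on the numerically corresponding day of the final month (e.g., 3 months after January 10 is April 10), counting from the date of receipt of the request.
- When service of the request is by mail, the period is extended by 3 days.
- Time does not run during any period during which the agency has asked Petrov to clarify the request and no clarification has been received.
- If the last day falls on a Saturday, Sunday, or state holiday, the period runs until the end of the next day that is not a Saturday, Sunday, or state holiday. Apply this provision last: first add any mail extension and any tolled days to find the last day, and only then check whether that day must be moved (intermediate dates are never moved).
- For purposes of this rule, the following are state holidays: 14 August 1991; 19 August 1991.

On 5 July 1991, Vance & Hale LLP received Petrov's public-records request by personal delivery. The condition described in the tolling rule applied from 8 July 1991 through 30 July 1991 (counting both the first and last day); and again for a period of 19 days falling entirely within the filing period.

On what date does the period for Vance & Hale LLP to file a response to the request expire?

October 17, 1991

2 months after 5 July 1991 is September 5, 1991.
Service was not by mail, so no mail extension applies.
From July 8, 1991 through July 30, 1991 inclusive is 23 days; tolling adds 23 days: September 5, 1991 + 23 days = September 28, 1991.
Tolling adds 19 days: September 28, 1991 + 19 days = October 17, 1991.
October 17, 1991 is a Thursday and not a state holiday, so no extension applies.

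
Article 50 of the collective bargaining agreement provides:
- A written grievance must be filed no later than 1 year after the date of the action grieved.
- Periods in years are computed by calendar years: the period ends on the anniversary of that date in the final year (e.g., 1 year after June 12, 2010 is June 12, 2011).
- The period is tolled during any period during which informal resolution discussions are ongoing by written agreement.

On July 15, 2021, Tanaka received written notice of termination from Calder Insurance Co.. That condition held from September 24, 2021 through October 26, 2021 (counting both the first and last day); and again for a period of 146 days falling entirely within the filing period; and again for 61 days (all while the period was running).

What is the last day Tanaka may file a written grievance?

March 12, 2023

1 year after July 15, 2021 is July 15, 2022.
From September 24, 2021 through October 26, 2021 inclusive is 33 days; tolling adds 33 days: July 15, 2022 + 33 days = August 17, 2022.
Tolling adds 146 days: August 17, 2022 + 146 days = January 10, 2023.
Tolling adds 61 days: January 10, 2023 + 61 days = March 12, 2023.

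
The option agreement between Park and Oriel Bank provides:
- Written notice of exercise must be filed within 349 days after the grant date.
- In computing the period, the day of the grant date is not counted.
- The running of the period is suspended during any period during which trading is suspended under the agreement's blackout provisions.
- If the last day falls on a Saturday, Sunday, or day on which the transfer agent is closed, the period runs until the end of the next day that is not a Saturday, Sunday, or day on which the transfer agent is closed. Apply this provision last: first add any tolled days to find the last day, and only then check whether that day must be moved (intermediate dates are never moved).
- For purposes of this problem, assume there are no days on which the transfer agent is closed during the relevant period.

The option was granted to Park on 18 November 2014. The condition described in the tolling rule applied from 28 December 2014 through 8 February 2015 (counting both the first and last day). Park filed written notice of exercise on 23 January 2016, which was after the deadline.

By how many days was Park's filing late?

349 days after 18 November 2014 is November 2, 2015.
From December 28, 2014 through February 8, 2015 inclusive is 43 days; tolling adds 43 days: November 2, 2015 + 43 days = December 15, 2015.
December 15, 2015 is a Tuesday and not a day on which the transfer agent is closed, so no extension applies.
The deadline is December 15, 2015; from December 15, 2015 to January 23, 2016 is 39 days.

39 days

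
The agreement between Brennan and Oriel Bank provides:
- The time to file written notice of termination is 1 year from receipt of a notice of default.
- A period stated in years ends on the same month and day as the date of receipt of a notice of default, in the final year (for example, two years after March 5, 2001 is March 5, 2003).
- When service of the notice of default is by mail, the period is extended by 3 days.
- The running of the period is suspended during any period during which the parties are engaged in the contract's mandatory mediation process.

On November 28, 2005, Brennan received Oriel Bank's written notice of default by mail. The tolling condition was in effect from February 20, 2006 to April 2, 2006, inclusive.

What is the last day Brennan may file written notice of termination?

1 year after November 28, 2005 is November 28, 2006.
Service was by mail, adding 3 days: November 28, 2006 + 3 days = December 1, 2006.
From February 20, 2006 through April 2, 2006 inclusive is 42 days; tolling adds 42 days: December 1, 2006 + 42 days = January 12, 2007.

January 12, 2007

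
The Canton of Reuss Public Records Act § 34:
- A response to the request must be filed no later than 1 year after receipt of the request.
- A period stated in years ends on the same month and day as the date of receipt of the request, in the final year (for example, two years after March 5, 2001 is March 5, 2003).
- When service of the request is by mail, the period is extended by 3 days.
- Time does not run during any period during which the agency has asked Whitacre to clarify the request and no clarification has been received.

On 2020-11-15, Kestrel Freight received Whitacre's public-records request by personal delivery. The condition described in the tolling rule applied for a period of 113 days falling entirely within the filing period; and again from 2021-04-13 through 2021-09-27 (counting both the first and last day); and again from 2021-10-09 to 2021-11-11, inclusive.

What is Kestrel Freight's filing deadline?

1 year after 2020-11-15 is November 15, 2021.
Service was not by mail, so no mail extension applies.
Tolling adds 113 days: November 15, 2021 + 113 days = March 8, 2022.
From April 13, 2021 through September 27, 2021 inclusive is 168 days; tolling adds 168 days: March 8, 2022 + 168 days = August 23, 2022.
From October 9, 2021 through November 11, 2021 inclusive is 34 days; tolling adds 34 days: August 23, 2022 + 34 days = September 26, 2022.

September 26, 2022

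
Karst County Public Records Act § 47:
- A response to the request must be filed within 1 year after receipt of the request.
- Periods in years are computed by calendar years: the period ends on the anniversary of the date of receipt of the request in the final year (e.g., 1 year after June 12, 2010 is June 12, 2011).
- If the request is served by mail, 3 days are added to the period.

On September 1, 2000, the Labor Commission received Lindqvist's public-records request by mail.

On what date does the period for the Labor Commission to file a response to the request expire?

1 year after September 1, 2000 is September 1, 2001.
Service was by mail, adding 3 days: September 1, 2001 + 3 days = September 4, 2001.

September 4, 2001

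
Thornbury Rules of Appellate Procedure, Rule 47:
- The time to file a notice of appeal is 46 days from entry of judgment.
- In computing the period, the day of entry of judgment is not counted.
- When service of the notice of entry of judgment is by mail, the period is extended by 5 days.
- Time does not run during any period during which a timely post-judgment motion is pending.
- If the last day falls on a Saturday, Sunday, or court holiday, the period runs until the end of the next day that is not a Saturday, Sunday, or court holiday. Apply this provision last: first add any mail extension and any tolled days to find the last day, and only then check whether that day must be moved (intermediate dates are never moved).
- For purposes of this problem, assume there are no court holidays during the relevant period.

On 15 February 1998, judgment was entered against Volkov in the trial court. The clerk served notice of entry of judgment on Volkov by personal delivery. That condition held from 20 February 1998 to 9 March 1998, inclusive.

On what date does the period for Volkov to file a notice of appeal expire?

April 20, 1998

46 days after 15 February 1998 is April 2, 1998.
Service was not by mail, so no mail extension applies.
From February 20, 1998 through March 9, 1998 inclusive is 18 days; tolling adds 18 days: April 2, 1998 + 18 days = April 20, 1998.
April 20, 1998 is a Monday and not a court holiday, so no extension applies.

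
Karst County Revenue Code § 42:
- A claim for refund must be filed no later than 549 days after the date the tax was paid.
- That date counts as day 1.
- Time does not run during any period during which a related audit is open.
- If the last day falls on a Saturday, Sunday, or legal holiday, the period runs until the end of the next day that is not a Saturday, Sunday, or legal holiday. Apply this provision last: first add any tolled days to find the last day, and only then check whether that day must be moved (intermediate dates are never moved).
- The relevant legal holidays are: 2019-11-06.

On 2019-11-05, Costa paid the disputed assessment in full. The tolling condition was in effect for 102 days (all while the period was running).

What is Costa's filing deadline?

August 16, 2021

Counting 2019-11-05 as day 1, day 549 is May 6, 2021.
Tolling adds 102 days: May 6, 2021 + 102 days = August 16, 2021.
August 16, 2021 is a Monday and not a legal holiday, so no extension applies.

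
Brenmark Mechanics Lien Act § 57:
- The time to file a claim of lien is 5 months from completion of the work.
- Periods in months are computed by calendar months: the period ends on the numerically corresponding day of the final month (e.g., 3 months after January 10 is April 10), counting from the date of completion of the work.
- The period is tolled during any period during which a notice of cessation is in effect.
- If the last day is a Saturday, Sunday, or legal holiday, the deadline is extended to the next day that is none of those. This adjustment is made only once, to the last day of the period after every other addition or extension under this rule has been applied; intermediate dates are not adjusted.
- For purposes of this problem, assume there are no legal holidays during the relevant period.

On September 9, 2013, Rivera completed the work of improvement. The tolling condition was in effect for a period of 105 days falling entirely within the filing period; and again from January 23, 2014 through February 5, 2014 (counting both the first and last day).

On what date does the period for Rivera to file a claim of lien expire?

June 9, 2014

5 months after September 9, 2013 is February 9, 2014.
Tolling adds 105 days: February 9, 2014 + 105 days = May 25, 2014.
From January 23, 2014 through February 5, 2014 inclusive is 14 days; tolling adds 14 days: May 25, 2014 + 14 days = June 8, 2014.
June 8, 2014 is Sunday. The next qualifying day is June 9, 2014.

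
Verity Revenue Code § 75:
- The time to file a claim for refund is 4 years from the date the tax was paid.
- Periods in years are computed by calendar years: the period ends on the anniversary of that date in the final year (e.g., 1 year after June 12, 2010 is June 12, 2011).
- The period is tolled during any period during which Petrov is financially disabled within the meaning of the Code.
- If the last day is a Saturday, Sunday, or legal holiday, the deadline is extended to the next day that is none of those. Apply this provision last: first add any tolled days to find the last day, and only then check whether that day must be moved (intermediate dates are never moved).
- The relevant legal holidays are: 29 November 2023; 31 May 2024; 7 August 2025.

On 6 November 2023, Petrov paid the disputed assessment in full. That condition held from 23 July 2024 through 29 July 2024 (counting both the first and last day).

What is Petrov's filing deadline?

4 years after 6 November 2023 is November 6, 2027.
From July 23, 2024 through July 29, 2024 inclusive is 7 days; tolling adds 7 days: November 6, 2027 + 7 days = November 13, 2027.
November 13, 2027 is Saturday; November 14, 2027 is Sunday. The next qualifying day is November 15, 2027.

November 15, 2027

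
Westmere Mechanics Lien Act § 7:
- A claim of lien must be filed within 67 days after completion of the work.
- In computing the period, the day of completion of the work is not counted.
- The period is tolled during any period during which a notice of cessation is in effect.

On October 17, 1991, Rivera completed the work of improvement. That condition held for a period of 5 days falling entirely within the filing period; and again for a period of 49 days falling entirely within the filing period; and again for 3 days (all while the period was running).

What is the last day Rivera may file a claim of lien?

67 days after October 17, 1991 is December 23, 1991.
Tolling adds 5 days: December 23, 1991 + 5 days = December 28, 1991.
Tolling adds 49 days: December 28, 1991 + 49 days = February 15, 1992.
Tolling adds 3 days: February 15, 1992 + 3 days = February 18, 1992.

February 18, 1992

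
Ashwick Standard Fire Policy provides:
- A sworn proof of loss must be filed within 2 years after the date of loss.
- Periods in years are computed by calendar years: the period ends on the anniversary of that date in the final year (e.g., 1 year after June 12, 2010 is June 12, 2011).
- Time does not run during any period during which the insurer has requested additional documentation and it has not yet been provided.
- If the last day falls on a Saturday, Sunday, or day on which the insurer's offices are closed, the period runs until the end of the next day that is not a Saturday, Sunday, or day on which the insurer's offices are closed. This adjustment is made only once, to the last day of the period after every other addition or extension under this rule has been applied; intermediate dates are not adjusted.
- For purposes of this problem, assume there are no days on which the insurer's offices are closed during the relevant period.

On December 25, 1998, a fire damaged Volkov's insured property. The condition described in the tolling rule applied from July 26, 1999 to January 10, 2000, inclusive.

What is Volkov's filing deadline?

June 12, 2001

2 years after December 25, 1998 is December 25, 2000.
From July 26, 1999 through January 10, 2000 inclusive is 169 days; tolling adds 169 days: December 25, 2000 + 169 days = June 12, 2001.
June 12, 2001 is a Tuesday and not a day on which the insurer's offices are closed, so no extension applies.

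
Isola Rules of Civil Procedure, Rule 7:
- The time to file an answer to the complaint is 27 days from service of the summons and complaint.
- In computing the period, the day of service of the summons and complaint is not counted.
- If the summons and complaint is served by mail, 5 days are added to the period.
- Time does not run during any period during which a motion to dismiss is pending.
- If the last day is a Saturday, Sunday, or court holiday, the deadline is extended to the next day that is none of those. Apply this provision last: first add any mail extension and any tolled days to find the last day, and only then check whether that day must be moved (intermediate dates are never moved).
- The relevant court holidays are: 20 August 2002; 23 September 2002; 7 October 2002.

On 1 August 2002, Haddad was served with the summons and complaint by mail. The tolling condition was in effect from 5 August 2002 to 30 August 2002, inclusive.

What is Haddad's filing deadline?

September 30, 2002

27 days after 1 August 2002 is August 28, 2002.
Service was by mail, adding 5 days: August 28, 2002 + 5 days = September 2, 2002.
From August 5, 2002 through August 30, 2002 inclusive is 26 days; tolling adds 26 days: September 2, 2002 + 26 days = September 28, 2002.
September 28, 2002 is Saturday; September 29, 2002 is Sunday. The next qualifying day is September 30, 2002.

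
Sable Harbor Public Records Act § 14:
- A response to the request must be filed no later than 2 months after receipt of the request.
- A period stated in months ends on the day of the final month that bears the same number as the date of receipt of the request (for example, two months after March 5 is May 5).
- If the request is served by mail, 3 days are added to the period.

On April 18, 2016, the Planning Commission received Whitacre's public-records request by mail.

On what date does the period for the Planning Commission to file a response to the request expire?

June 21, 2016

2 months after April 18, 2016 is June 18, 2016.
Service was by mail, adding 3 days: June 18, 2016 + 3 days = June 21, 2016.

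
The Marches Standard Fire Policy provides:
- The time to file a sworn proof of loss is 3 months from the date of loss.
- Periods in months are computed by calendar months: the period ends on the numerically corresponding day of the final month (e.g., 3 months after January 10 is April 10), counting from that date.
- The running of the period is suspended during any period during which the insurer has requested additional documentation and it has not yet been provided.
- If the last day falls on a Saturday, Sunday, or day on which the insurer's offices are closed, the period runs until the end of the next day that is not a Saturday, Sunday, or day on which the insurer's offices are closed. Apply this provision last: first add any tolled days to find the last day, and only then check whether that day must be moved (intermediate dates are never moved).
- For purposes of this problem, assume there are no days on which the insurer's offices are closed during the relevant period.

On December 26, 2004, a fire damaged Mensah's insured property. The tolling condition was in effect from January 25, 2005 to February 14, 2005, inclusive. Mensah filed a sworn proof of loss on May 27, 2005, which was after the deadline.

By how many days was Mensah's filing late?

39 days

3 months after December 26, 2004 is March 26, 2005.
From January 25, 2005 through February 14, 2005 inclusive is 21 days; tolling adds 21 days: March 26, 2005 + 21 days = April 16, 2005.
April 16, 2005 is Saturday; April 17, 2005 is Sunday. The next qualifying day is April 18, 2005.
The deadline is April 18, 2005; from April 18, 2005 to May 27, 2005 is 39 days.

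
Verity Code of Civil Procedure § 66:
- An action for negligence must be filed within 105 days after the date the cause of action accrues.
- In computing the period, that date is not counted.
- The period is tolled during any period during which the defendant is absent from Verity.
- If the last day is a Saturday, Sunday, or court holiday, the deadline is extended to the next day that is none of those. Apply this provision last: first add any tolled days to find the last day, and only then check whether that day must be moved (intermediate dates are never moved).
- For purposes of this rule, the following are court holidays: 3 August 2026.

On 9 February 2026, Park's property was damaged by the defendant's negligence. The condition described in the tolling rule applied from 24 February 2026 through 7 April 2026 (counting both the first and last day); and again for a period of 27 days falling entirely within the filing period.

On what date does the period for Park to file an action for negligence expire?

August 4, 2026

105 days after 9 February 2026 is May 25, 2026.
From February 24, 2026 through April 7, 2026 inclusive is 43 days; tolling adds 43 days: May 25, 2026 + 43 days = July 7, 2026.
Tolling adds 27 days: July 7, 2026 + 27 days = August 3, 2026.
August 3, 2026 is a listed holiday. The next qualifying day is August 4, 2026.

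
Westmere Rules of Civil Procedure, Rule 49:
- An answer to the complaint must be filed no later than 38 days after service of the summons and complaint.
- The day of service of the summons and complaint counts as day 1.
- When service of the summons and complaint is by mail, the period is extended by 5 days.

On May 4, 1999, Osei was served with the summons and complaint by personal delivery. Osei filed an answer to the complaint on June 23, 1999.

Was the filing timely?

Counting May 4, 1999 as day 1, day 38 is June 10, 1999.
Service was not by mail, so no mail extension applies.
The deadline is June 10, 1999; the filing on June 23, 1999 is after that date.

No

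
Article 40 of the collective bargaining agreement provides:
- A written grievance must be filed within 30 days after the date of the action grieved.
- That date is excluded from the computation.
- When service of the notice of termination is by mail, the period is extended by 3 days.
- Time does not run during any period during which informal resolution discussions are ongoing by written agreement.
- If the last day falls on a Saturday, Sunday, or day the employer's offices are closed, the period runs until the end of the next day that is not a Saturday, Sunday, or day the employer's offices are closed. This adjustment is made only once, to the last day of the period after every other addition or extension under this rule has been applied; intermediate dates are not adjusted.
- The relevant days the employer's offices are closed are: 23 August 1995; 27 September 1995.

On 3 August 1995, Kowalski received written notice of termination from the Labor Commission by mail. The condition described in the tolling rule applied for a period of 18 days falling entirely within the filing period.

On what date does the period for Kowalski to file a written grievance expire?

30 days after 3 August 1995 is September 2, 1995.
Service was by mail, adding 3 days: September 2, 1995 + 3 days = September 5, 1995.
Tolling adds 18 days: September 5, 1995 + 18 days = September 23, 1995.
September 23, 1995 is Saturday; September 24, 1995 is Sunday. The next qualifying day is September 25, 1995.

September 25, 1995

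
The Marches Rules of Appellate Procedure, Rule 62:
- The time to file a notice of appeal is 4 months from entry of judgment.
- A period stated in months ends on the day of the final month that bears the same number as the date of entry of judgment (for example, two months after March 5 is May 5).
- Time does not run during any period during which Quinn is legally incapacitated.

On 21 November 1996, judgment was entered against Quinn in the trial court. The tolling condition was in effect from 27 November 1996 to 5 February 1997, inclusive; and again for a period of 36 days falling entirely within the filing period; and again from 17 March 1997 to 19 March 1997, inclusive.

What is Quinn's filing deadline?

4 months after 21 November 1996 is March 21, 1997.
From November 27, 1996 through February 5, 1997 inclusive is 71 days; tolling adds 71 days: March 21, 1997 + 71 days = May 31, 1997.
Tolling adds 36 days: May 31, 1997 + 36 days = July 6, 1997.
From March 17, 1997 through March 19, 1997 inclusive is 3 days; tolling adds 3 days: July 6, 1997 + 3 days = July 9, 1997.

July 9, 1997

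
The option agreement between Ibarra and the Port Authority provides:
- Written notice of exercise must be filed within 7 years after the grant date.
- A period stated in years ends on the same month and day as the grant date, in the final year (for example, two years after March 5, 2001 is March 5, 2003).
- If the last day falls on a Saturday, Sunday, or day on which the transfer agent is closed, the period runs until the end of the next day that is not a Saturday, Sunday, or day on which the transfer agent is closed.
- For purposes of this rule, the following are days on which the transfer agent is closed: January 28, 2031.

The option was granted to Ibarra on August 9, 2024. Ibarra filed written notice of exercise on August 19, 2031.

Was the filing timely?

7 years after August 9, 2024 is August 9, 2031.
August 9, 2031 is Saturday; August 10, 2031 is Sunday. The next qualifying day is August 11, 2031.
The deadline is August 11, 2031; the filing on August 19, 2031 is after that date.

No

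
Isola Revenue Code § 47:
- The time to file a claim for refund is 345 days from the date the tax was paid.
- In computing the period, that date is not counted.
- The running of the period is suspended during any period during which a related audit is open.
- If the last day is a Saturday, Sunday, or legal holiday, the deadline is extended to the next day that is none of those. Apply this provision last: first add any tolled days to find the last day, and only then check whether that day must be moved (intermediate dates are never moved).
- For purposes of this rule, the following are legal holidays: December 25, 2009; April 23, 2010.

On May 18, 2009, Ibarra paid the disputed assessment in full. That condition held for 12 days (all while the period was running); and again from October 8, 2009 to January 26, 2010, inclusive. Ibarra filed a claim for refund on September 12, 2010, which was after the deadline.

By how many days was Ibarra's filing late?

13 days

345 days after May 18, 2009 is April 28, 2010.
Tolling adds 12 days: April 28, 2010 + 12 days = May 10, 2010.
From October 8, 2009 through January 26, 2010 inclusive is 111 days; tolling adds 111 days: May 10, 2010 + 111 days = August 29, 2010.
August 29, 2010 is Sunday. The next qualifying day is August 30, 2010.
The deadline is August 30, 2010; from August 30, 2010 to September 12, 2010 is 13 days.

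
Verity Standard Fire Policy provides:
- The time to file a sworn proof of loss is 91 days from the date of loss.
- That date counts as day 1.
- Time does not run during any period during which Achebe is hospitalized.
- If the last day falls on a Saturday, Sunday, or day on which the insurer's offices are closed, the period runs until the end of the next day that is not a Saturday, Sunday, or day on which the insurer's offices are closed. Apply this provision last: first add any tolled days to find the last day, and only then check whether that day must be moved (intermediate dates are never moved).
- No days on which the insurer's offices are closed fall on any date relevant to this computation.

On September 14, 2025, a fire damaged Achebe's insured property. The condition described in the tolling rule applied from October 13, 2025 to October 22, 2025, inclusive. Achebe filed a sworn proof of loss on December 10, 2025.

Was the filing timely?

Yes

Counting September 14, 2025 as day 1, day 91 is December 13, 2025.
From October 13, 2025 through October 22, 2025 inclusive is 10 days; tolling adds 10 days: December 13, 2025 + 10 days = December 23, 2025.
December 23, 2025 is a Tuesday and not a day on which the insurer's offices are closed, so no extension applies.
The deadline is December 23, 2025; the filing on December 10, 2025 is on or before that date.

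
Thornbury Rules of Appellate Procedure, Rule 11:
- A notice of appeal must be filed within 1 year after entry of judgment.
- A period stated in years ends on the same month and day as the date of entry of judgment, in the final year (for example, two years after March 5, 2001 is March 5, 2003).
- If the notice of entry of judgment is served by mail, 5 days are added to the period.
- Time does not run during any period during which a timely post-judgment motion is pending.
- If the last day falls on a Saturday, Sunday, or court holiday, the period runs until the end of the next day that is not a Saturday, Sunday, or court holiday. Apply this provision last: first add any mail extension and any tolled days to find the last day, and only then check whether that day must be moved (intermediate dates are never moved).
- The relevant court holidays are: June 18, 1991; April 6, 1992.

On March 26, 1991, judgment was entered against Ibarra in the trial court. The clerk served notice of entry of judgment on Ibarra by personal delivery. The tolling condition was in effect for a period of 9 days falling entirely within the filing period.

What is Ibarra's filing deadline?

April 7, 1992

1 year after March 26, 1991 is March 26, 1992.
Service was not by mail, so no mail extension applies.
Tolling adds 9 days: March 26, 1992 + 9 days = April 4, 1992.
April 4, 1992 is Saturday; April 5, 1992 is Sunday; April 6, 1992 is a listed holiday. The next qualifying day is April 7, 1992.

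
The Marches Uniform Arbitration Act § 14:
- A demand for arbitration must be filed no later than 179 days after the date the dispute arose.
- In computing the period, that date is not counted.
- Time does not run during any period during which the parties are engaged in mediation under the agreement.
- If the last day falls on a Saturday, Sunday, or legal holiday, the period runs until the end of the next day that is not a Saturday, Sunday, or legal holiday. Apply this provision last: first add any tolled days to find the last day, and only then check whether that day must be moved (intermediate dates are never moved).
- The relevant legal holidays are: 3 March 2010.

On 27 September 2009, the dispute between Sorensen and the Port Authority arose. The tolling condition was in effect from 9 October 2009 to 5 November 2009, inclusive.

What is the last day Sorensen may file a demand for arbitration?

April 22, 2010

179 days after 27 September 2009 is March 25, 2010.
From October 9, 2009 through November 5, 2009 inclusive is 28 days; tolling adds 28 days: March 25, 2010 + 28 days = April 22, 2010.
April 22, 2010 is a Thursday and not a legal holiday, so no extension applies.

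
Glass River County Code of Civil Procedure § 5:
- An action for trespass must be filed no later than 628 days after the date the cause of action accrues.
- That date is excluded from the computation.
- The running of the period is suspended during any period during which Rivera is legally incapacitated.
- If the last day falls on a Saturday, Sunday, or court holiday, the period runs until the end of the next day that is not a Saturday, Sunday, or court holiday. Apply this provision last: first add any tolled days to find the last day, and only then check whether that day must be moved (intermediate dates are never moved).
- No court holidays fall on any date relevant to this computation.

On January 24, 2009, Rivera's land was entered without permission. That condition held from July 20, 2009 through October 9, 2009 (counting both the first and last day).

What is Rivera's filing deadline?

January 4, 2011

628 days after January 24, 2009 is October 14, 2010.
From July 20, 2009 through October 9, 2009 inclusive is 82 days; tolling adds 82 days: October 14, 2010 + 82 days = January 4, 2011.
January 4, 2011 is a Tuesday and not a court holiday, so no extension applies.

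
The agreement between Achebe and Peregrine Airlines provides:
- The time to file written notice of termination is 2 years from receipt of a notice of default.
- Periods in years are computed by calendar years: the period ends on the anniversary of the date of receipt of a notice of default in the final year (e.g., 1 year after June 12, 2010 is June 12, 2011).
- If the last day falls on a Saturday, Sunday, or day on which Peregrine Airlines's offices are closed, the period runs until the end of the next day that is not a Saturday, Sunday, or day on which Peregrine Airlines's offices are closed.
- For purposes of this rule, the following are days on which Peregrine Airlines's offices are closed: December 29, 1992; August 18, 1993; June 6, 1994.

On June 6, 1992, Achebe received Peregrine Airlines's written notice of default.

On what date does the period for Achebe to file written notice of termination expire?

2 years after June 6, 1992 is June 6, 1994.
June 6, 1994 is a listed holiday. The next qualifying day is June 7, 1994.

June 7, 1994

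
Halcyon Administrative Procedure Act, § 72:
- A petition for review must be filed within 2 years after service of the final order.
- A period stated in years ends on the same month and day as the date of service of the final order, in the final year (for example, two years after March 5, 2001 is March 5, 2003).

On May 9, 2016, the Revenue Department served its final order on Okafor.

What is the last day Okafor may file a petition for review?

May 9, 2018

2 years after May 9, 2016 is May 9, 2018.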